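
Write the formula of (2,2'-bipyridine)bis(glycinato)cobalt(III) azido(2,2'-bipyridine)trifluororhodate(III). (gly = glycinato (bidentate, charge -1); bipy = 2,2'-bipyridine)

[Co(bipy)(gly)2][Rh(bipy)F3(N3)]

Cation [Co…]: ligand charges -2, Co(III) ⇒ ion charge 1+.
Anion [Rh…]: ligand charges -4, Rh(III) ⇒ ion charge 1−.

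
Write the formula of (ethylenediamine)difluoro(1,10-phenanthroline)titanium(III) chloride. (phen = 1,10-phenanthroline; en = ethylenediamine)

[Ti(en)F2(phen)]Cl

Ligands: 1 1,10-phenanthroline (phen, neutral), 2 fluoro (F, -1), 1 ethylenediamine (en, neutral). Ligand charge sum = -2.
With Ti in oxidation state +3, the complex ion is [Ti...]^1+.
Charge balance with chloride (-1) requires 1 complex ion per 1 chloride.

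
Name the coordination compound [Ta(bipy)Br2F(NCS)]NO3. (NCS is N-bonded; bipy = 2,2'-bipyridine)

(2,2'-bipyridine)dibromofluoroisothiocyanatotantalum(V) nitrate

The 1 nitrate counter-ion carries a total charge of -1, so each complex ion is 1+.
Ligand charges: 1×isothiocyanato (-1 each), 1×fluoro (-1 each), 2×bromo (-1 each), 1×2,2'-bipyridine (neutral); total -4. So Ta + (-4) = 1+, giving Ta = +5.
Ligands are named alphabetically: bipyridine before bromo before fluoro before isothiocyanato.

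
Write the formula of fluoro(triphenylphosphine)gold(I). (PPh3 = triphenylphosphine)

Ligands: 1 triphenylphosphine (PPh3, neutral), 1 fluoro (F, -1). Ligand charge sum = -1.
With Au in oxidation state +1, the complex ion is [Au...].

[AuF(PPh3)]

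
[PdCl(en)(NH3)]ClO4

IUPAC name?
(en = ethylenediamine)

The 1 perchlorate counter-ion carries a total charge of -1, so each complex ion is 1+.
Ligand charges: 1×ethylenediamine (neutral), 1×chloro (-1 each), 1×ammine (neutral); total -1. So Pd + (-1) = 1+, giving Pd = +2.
Ligands are named alphabetically: ammine before chloro before ethylenediamine.

amminechloro(ethylenediamine)palladium(II) perchlorate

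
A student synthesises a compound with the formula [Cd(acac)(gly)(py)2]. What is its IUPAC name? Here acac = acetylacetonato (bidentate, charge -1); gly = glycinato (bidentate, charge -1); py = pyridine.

(acetylacetonato)(glycinato)bis(pyridine)cadmium(II)

There is no counter-ion, so the complex is neutral overall.
Ligand charges: 1×acetylacetonato (-1 each), 1×glycinato (-1 each), 2×pyridine (neutral); total -2. So Cd + (-2) = 0, giving Cd = +2.
Ligands are named alphabetically: acetylacetonato before glycinato before pyridine.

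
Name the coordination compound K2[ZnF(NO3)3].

potassium fluorotrinitratozincate(II)

The 2 potassium counter-ions carry a total charge of +2, so each complex ion is 2−.
Ligand charges: 3×nitrato (-1 each), 1×fluoro (-1 each); total -4. So Zn + (-4) = 2−, giving Zn = +2.
Ligands are named alphabetically: fluoro before nitrato.
The complex ion is anionic, so zinc takes the -ate form zincate(II).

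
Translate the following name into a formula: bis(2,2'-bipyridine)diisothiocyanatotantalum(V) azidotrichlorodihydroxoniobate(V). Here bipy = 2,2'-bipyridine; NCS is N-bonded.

Cation [Ta…]: ligand charges -2, Ta(V) ⇒ ion charge 3+.
Anion [Nb…]: ligand charges -6, Nb(V) ⇒ ion charge 1−.

[Ta(bipy)2(NCS)2][NbCl3(N3)(OH)2]3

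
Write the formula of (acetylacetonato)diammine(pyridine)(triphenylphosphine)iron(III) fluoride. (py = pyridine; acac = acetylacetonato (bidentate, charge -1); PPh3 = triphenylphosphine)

[Fe(acac)(NH3)2(PPh3)(py)]F2

Ligands: 1 pyridine (py, neutral), 1 acetylacetonato (acac, -1), 1 triphenylphosphine (PPh3, neutral), 2 ammine (NH3, neutral). Ligand charge sum = -1.
Charge balance with fluoride (-1) requires 1 complex ion per 2 fluoride.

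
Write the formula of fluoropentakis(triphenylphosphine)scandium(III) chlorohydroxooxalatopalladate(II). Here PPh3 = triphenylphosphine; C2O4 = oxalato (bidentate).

Cation [Sc…]: ligand charges -1, Sc(III) ⇒ ion charge 2+.
Anion [Pd…]: ligand charges -4, Pd(II) ⇒ ion charge 2−.
One 2+ cation balances one 2− anion.

[ScF(PPh3)5][Pd(C2O4)Cl(OH)]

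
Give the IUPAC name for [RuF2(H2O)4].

tetraaquadifluororuthenium(II)

There is no counter-ion, so the complex is neutral overall.
Ligand charges: 2×fluoro (-1 each), 4×aqua (neutral); total -2. So Ru + (-2) = 0, giving Ru = +2.
Ligands are named alphabetically: aqua before fluoro.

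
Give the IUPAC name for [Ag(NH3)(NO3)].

amminenitratosilver(I)

There is no counter-ion, so the complex is neutral overall.
Ligand charges: 1×nitrato (-1 each), 1×ammine (neutral); total -1. So Ag + (-1) = 0, giving Ag = +1.
Ligands are named alphabetically: ammine before nitrato.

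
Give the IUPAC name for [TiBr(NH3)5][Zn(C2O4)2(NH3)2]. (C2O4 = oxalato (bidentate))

pentaamminebromotitanium(III) diamminedioxalatozincate(II)

Both ions are complex: the cation is named first with the plain metal name, the anion second with the -ate form; each ion's ligands are alphabetised independently.
Zinc is always +2 in its complexes; the anion's ligand charges sum to -4, so the complex anion is 2−.
A 1:1 salt means the cation carries the equal and opposite charge, 2+.
Cation: ligand charges sum to -1; for the ion to be 2+, Ti = +3.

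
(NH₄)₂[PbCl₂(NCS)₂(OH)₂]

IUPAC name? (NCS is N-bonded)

The 2 ammonium counter-ions carry a total charge of +2, so each complex ion is 2−.
Ligand charges: 2×isothiocyanato (-1 each), 2×chloro (-1 each), 2×hydroxo (-1 each); total -6. So Pb + (-6) = 2−, giving Pb = +4.
Ligands are named alphabetically: chloro before hydroxo before isothiocyanato.
The complex ion is anionic, so lead takes the -ate form plumbate(IV).

ammonium dichlorodihydroxodiisothiocyanatoplumbate(IV)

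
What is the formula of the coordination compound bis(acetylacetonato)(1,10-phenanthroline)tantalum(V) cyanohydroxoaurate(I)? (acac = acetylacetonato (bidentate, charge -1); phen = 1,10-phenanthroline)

Cation [Ta…]: ligand charges -2, Ta(V) ⇒ ion charge 3+.
Anion [Au…]: ligand charges -2, Au(I) ⇒ ion charge 1−.
One 3+ cation requires 3 of the 1− anion.

[Ta(acac)2(phen)][Au(CN)(OH)]3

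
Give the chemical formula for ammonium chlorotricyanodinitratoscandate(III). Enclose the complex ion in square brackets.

(NH4)3[ScCl(CN)3(NO3)2]

Ligands: 2 nitrato (NO3, -1), 3 cyano (CN, -1), 1 chloro (Cl, -1). Ligand charge sum = -6.
With Sc in oxidation state +3, the complex ion is [Sc...]^3−.
Charge balance with ammonium (+1) requires 1 complex ion per 3 ammonium.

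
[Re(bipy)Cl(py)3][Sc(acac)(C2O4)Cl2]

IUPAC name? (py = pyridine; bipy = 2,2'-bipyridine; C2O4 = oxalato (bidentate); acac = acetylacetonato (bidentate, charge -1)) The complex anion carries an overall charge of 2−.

(2,2'-bipyridine)chlorotris(pyridine)rhenium(III) (acetylacetonato)dichlorooxalatoscandate(III)

Both ions are complex: the cation is named first with the plain metal name, the anion second with the -ate form; each ion's ligands are alphabetised independently.
The complex anion is given as 2−; its ligand charges sum to -5, so Sc = +3.
A 1:1 salt means the cation carries the equal and opposite charge, 2+.
Cation: ligand charges sum to -1; for the ion to be 2+, Re = +3.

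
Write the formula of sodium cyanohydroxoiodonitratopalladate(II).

Ligands: 1 cyano (CN, -1), 1 nitrato (NO3, -1), 1 iodo (I, -1), 1 hydroxo (OH, -1). Ligand charge sum = -4.
With Pd in oxidation state +2, the complex ion is [Pd...]^2−.
Charge balance with sodium (+1) requires 1 complex ion per 2 sodium.

Na2[Pd(CN)I(NO3)(OH)]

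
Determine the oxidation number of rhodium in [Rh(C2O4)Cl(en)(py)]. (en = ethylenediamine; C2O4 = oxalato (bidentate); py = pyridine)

No counter-ion: the bracketed complex is neutral.
Ligand charges: 1×en neutral; 1×C2O4 = -2; 1×Cl = -1; 1×py neutral; sum -3.
Rh + (-3) = 0 ⇒ Rh is +3.

+3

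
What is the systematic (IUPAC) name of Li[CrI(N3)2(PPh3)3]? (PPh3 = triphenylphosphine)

The 1 lithium counter-ion carries a total charge of +1, so each complex ion is 1−.
Ligand charges: 1×iodo (-1 each), 3×triphenylphosphine (neutral), 2×azido (-1 each); total -3. So Cr + (-3) = 1−, giving Cr = +2.
The complex ion is anionic, so chromium takes the -ate form chromate(II).

lithium diazidoiodotris(triphenylphosphine)chromate(II)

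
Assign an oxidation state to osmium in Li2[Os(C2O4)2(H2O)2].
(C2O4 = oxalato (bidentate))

+2

2 lithium outside the brackets (+1 each) → the complex ion is 2−.
Ligand charges: 2×H2O neutral; 2×C2O4 = -4; sum -4.
Os + (-4) = 2− ⇒ Os is +2.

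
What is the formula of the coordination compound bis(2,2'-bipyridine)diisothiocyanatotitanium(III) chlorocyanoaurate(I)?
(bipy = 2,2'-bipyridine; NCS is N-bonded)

Cation [Ti…]: ligand charges -2, Ti(III) ⇒ ion charge 1+.
Anion [Au…]: ligand charges -2, Au(I) ⇒ ion charge 1−.
One 1+ cation balances one 1− anion.

[Ti(bipy)2(NCS)2][AuCl(CN)]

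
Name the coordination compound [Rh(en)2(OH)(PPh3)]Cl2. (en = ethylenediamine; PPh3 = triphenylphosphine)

bis(ethylenediamine)hydroxo(triphenylphosphine)rhodium(III) chloride

The 2 chloride counter-ions carry a total charge of -2, so each complex ion is 2+.
Ligand charges: 1×hydroxo (-1 each), 2×ethylenediamine (neutral), 1×triphenylphosphine (neutral); total -1. So Rh + (-1) = 2+, giving Rh = +3.
Ligands are named alphabetically: ethylenediamine before hydroxo before triphenylphosphine.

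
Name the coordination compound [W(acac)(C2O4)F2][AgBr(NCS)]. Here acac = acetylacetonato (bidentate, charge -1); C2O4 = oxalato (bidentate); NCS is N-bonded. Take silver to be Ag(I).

Ag is given as +1; the anion's ligand charges sum to -2, so the complex anion is 1−.
A 1:1 salt means the cation carries the equal and opposite charge, 1+.
Cation: ligand charges sum to -5; for the ion to be 1+, W = +6.

(acetylacetonato)difluorooxalatotungsten(VI) bromoisothiocyanatoargentate(I)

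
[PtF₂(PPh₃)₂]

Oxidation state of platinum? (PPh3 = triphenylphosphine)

No counter-ion: the bracketed complex is neutral.
Ligand charges: 2×F = -2; 2×PPh3 neutral; sum -2.
Pt + (-2) = 0 ⇒ Pt is +2.

+2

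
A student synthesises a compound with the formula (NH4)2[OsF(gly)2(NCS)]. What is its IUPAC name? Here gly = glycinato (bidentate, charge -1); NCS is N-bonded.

The 2 ammonium counter-ions carry a total charge of +2, so each complex ion is 2−.
Ligand charges: 1×fluoro (-1 each), 2×glycinato (-1 each), 1×isothiocyanato (-1 each); total -4. So Os + (-4) = 2−, giving Os = +2.
Ligands are named alphabetically: fluoro before glycinato before isothiocyanato.
The complex ion is anionic, so osmium takes the -ate form osmate(II).

ammonium fluorobis(glycinato)isothiocyanatoosmate(II)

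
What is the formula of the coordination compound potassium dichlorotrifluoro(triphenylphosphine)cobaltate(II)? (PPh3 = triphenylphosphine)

K3[CoCl2F3(PPh3)]

Ligands: 3 fluoro (F, -1), 2 chloro (Cl, -1), 1 triphenylphosphine (PPh3, neutral). Ligand charge sum = -5.
Charge balance with potassium (+1) requires 1 complex ion per 3 potassium.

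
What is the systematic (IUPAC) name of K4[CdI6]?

The 4 potassium counter-ions carry a total charge of +4, so each complex ion is 4−.
Ligand charges: 6×iodo (-1 each); total -6. So Cd + (-6) = 4−, giving Cd = +2.
The complex ion is anionic, so cadmium takes the -ate form cadmate(II).

potassium hexaiodocadmate(II)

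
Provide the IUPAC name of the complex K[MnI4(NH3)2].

potassium diamminetetraiodomanganate(III)

The 1 potassium counter-ion carries a total charge of +1, so each complex ion is 1−.
Ligand charges: 4×iodo (-1 each), 2×ammine (neutral); total -4. So Mn + (-4) = 1−, giving Mn = +3.
Ligands are named alphabetically: ammine before iodo.
The complex ion is anionic, so manganese takes the -ate form manganate(III).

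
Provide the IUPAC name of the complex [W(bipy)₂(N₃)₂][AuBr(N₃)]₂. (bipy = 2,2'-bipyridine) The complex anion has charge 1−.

Both ions are complex: the cation is named first with the plain metal name, the anion second with the -ate form; each ion's ligands are alphabetised independently.
The complex anion is given as 1−; its ligand charges sum to -2, so Au = +1.
With 2 anions per cation, the cation must be 2×1 = 2+.
Cation: ligand charges sum to -2; for the ion to be 2+, W = +4.

diazidobis(2,2'-bipyridine)tungsten(IV) azidobromoaurate(I)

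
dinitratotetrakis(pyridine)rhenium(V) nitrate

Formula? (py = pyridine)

Ligands: 4 pyridine (py, neutral), 2 nitrato (NO3, -1). Ligand charge sum = -2.
Charge balance with nitrate (-1) requires 1 complex ion per 3 nitrate.

[Re(NO3)2(py)4](NO3)3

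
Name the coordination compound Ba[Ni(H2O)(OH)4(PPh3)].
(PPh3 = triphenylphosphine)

barium aquatetrahydroxo(triphenylphosphine)nickelate(II)

The 1 barium counter-ion carries a total charge of +2, so each complex ion is 2−.
Ligand charges: 4×hydroxo (-1 each), 1×aqua (neutral), 1×triphenylphosphine (neutral); total -4. So Ni + (-4) = 2−, giving Ni = +2.
The complex ion is anionic, so nickel takes the -ate form nickelate(II).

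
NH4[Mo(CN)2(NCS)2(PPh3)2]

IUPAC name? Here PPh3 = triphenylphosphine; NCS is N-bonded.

ammonium dicyanodiisothiocyanatobis(triphenylphosphine)molybdate(III)

The 1 ammonium counter-ion carries a total charge of +1, so each complex ion is 1−.
Ligand charges: 2×cyano (-1 each), 2×triphenylphosphine (neutral), 2×isothiocyanato (-1 each); total -4. So Mo + (-4) = 1−, giving Mo = +3.
Ligands are named alphabetically: cyano before isothiocyanato before triphenylphosphine.
The complex ion is anionic, so molybdenum takes the -ate form molybdate(III).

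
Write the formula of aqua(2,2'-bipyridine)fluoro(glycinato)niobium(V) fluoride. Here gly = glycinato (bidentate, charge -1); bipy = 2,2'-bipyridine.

[Nb(bipy)F(gly)(H2O)]F3

Ligands: 1 aqua (H2O, neutral), 1 glycinato (gly, -1), 1 fluoro (F, -1), 1 2,2'-bipyridine (bipy, neutral). Ligand charge sum = -2.
Charge balance with fluoride (-1) requires 1 complex ion per 3 fluoride.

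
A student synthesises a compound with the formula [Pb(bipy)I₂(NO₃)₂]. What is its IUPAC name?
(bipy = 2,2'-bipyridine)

(2,2'-bipyridine)diiododinitratolead(IV)

There is no counter-ion, so the complex is neutral overall.
Ligand charges: 2×iodo (-1 each), 1×2,2'-bipyridine (neutral), 2×nitrato (-1 each); total -4. So Pb + (-4) = 0, giving Pb = +4.
Ligands are named alphabetically: bipyridine before iodo before nitrato.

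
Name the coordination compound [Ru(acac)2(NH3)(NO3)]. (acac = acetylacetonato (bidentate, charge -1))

There is no counter-ion, so the complex is neutral overall.
Ligand charges: 1×nitrato (-1 each), 2×acetylacetonato (-1 each), 1×ammine (neutral); total -3. So Ru + (-3) = 0, giving Ru = +3.
Ligands are named alphabetically: acetylacetonato before ammine before nitrato.

bis(acetylacetonato)amminenitratoruthenium(III)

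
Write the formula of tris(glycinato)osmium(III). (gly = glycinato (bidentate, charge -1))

[Os(gly)3]

Ligands: 3 glycinato (gly, -1). Ligand charge sum = -3.
With Os in oxidation state +3, the complex ion is [Os...].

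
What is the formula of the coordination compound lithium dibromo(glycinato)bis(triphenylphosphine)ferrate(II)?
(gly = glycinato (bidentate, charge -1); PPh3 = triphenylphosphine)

Ligands: 1 glycinato (gly, -1), 2 bromo (Br, -1), 2 triphenylphosphine (PPh3, neutral). Ligand charge sum = -3.
With Fe in oxidation state +2, the complex ion is [Fe...]^1−.
Charge balance with lithium (+1) requires 1 complex ion per 1 lithium.

Li[FeBr2(gly)(PPh3)2]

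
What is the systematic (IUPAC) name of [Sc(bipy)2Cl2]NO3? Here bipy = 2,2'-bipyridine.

The 1 nitrate counter-ion carries a total charge of -1, so each complex ion is 1+.
Ligand charges: 2×chloro (-1 each), 2×2,2'-bipyridine (neutral); total -2. So Sc + (-2) = 1+, giving Sc = +3.
Ligands are named alphabetically: bipyridine before chloro.

bis(2,2'-bipyridine)dichloroscandium(III) nitrate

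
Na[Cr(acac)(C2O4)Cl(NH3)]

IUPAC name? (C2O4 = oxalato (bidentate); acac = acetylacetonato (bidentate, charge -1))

sodium (acetylacetonato)amminechlorooxalatochromate(III)

The 1 sodium counter-ion carries a total charge of +1, so each complex ion is 1−.
Ligand charges: 1×ammine (neutral), 1×oxalato (-2 each), 1×chloro (-1 each), 1×acetylacetonato (-1 each); total -4. So Cr + (-4) = 1−, giving Cr = +3.
Ligands are named alphabetically: acetylacetonato before ammine before chloro before oxalato.
The complex ion is anionic, so chromium takes the -ate form chromate(III).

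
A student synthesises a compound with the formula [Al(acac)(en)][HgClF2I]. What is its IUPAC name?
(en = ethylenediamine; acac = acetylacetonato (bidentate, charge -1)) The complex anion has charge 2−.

(acetylacetonato)(ethylenediamine)aluminium(III) chlorodifluoroiodomercurate(II)

Both ions are complex: the cation is named first with the plain metal name, the anion second with the -ate form; each ion's ligands are alphabetised independently.
The complex anion is given as 2−; its ligand charges sum to -4, so Hg = +2.
A 1:1 salt means the cation carries the equal and opposite charge, 2+.
Cation: ligand charges sum to -1; for the ion to be 2+, Al = +3.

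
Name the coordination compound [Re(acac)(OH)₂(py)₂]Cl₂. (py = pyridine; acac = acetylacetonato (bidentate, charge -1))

The 2 chloride counter-ions carry a total charge of -2, so each complex ion is 2+.
Ligand charges: 2×pyridine (neutral), 1×acetylacetonato (-1 each), 2×hydroxo (-1 each); total -3. So Re + (-3) = 2+, giving Re = +5.
Ligands are named alphabetically: acetylacetonato before hydroxo before pyridine.

(acetylacetonato)dihydroxobis(pyridine)rhenium(V) chloride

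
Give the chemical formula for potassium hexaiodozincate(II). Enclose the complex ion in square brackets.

K4[ZnI6]

Ligands: 6 iodo (I, -1). Ligand charge sum = -6.
With Zn in oxidation state +2, the complex ion is [Zn...]^4−.
Charge balance with potassium (+1) requires 1 complex ion per 4 potassium.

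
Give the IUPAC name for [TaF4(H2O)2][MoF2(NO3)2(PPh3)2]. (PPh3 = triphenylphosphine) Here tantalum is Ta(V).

diaquatetrafluorotantalum(V) difluorodinitratobis(triphenylphosphine)molybdate(III)

Ta is given as +5; the cation's ligand charges sum to -4, so the complex cation is 1+.
A 1:1 salt means the anion carries the equal and opposite charge, 1−.
Anion: ligand charges sum to -4; for the ion to be 1−, Mo = +3.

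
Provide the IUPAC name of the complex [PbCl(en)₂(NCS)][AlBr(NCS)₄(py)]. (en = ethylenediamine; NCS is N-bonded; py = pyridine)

Aluminium is always +3 in its complexes; the anion's ligand charges sum to -5, so the complex anion is 2−.
A 1:1 salt means the cation carries the equal and opposite charge, 2+.
Cation: ligand charges sum to -2; for the ion to be 2+, Pb = +4.

chlorobis(ethylenediamine)isothiocyanatolead(IV) bromotetraisothiocyanato(pyridine)aluminate(III)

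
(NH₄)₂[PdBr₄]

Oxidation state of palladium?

+2

2 ammonium outside the brackets (+1 each) → the complex ion is 2−.
Ligand charges: 4×Br = -4; sum -4.
Pd + (-4) = 2− ⇒ Pd is +2.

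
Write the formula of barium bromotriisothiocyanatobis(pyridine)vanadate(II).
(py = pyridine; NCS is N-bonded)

Ba[VBr(NCS)3(py)2]

Ligands: 1 bromo (Br, -1), 2 pyridine (py, neutral), 3 isothiocyanato (NCS, -1). Ligand charge sum = -4.
With V in oxidation state +2, the complex ion is [V...]^2−.
Charge balance with barium (+2) requires 1 complex ion per 1 barium.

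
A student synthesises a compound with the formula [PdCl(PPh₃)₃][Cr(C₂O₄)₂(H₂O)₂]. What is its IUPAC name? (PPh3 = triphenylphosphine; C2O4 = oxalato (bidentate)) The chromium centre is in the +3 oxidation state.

Cr is given as +3; the anion's ligand charges sum to -4, so the complex anion is 1−.
A 1:1 salt means the cation carries the equal and opposite charge, 1+.
Cation: ligand charges sum to -1; for the ion to be 1+, Pd = +2.

chlorotris(triphenylphosphine)palladium(II) diaquadioxalatochromate(III)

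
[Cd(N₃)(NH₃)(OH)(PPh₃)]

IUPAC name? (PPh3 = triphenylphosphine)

There is no counter-ion, so the complex is neutral overall.
Ligand charges: 1×triphenylphosphine (neutral), 1×hydroxo (-1 each), 1×ammine (neutral), 1×azido (-1 each); total -2. So Cd + (-2) = 0, giving Cd = +2.
Ligands are named alphabetically: ammine before azido before hydroxo before triphenylphosphine.

ammineazidohydroxo(triphenylphosphine)cadmium(II)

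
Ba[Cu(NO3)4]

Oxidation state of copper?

+2

1 barium outside the brackets (+2 each) → the complex ion is 2−.
Ligand charges: 4×NO3 = -4; sum -4.
Cu + (-4) = 2− ⇒ Cu is +2.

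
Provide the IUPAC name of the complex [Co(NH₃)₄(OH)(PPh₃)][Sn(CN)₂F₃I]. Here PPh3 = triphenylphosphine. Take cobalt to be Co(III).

Both ions are complex: the cation is named first with the plain metal name, the anion second with the -ate form; each ion's ligands are alphabetised independently.
Co is given as +3; the cation's ligand charges sum to -1, so the complex cation is 2+.
A 1:1 salt means the anion carries the equal and opposite charge, 2−.
Anion: ligand charges sum to -6; for the ion to be 2−, Sn = +4.

tetraamminehydroxo(triphenylphosphine)cobalt(III) dicyanotrifluoroiodostannate(IV)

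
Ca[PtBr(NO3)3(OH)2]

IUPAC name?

calcium bromodihydroxotrinitratoplatinate(IV)

The 1 calcium counter-ion carries a total charge of +2, so each complex ion is 2−.
Ligand charges: 1×bromo (-1 each), 2×hydroxo (-1 each), 3×nitrato (-1 each); total -6. So Pt + (-6) = 2−, giving Pt = +4.
The complex ion is anionic, so platinum takes the -ate form platinate(IV).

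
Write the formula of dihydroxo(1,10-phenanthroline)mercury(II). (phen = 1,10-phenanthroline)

Ligands: 2 hydroxo (OH, -1), 1 1,10-phenanthroline (phen, neutral). Ligand charge sum = -2.
With Hg in oxidation state +2, the complex ion is [Hg...].

[Hg(OH)2(phen)]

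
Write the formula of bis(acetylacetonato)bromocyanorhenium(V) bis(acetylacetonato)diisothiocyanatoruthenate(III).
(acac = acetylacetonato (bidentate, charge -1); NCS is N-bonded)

[Re(acac)2Br(CN)][Ru(acac)2(NCS)2]

Cation [Re…]: ligand charges -4, Re(V) ⇒ ion charge 1+.
Anion [Ru…]: ligand charges -4, Ru(III) ⇒ ion charge 1−.
One 1+ cation balances one 1− anion.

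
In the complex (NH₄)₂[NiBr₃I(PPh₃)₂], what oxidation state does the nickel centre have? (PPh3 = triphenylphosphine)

2 ammonium outside the brackets (+1 each) → the complex ion is 2−.
Ligand charges: 1×I = -1; 2×PPh3 neutral; 3×Br = -3; sum -4.
Ni + (-4) = 2− ⇒ Ni is +2.

+2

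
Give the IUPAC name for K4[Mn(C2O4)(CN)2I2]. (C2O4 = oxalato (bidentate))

potassium dicyanodiiodooxalatomanganate(II)

The 4 potassium counter-ions carry a total charge of +4, so each complex ion is 4−.
Ligand charges: 2×cyano (-1 each), 1×oxalato (-2 each), 2×iodo (-1 each); total -6. So Mn + (-6) = 4−, giving Mn = +2.
The complex ion is anionic, so manganese takes the -ate form manganate(II).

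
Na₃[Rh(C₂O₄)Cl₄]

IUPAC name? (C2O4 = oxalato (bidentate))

The 3 sodium counter-ions carry a total charge of +3, so each complex ion is 3−.
Ligand charges: 4×chloro (-1 each), 1×oxalato (-2 each); total -6. So Rh + (-6) = 3−, giving Rh = +3.
Ligands are named alphabetically: chloro before oxalato.
The complex ion is anionic, so rhodium takes the -ate form rhodate(III).

sodium tetrachlorooxalatorhodate(III)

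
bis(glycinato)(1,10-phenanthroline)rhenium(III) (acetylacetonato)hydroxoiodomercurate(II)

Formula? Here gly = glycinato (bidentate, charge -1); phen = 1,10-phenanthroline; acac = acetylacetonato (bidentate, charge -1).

Cation [Re…]: ligand charges -2, Re(III) ⇒ ion charge 1+.
Anion [Hg…]: ligand charges -3, Hg(II) ⇒ ion charge 1−.
One 1+ cation balances one 1− anion.

[Re(gly)2(phen)][Hg(acac)I(OH)]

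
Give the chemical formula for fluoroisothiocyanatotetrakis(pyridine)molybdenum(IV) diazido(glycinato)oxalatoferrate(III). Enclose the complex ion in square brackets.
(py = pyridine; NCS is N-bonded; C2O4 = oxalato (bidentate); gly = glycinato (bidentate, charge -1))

[MoF(NCS)(py)4][Fe(C2O4)(gly)(N3)2]

Cation [Mo…]: ligand charges -2, Mo(IV) ⇒ ion charge 2+.
Anion [Fe…]: ligand charges -5, Fe(III) ⇒ ion charge 2−.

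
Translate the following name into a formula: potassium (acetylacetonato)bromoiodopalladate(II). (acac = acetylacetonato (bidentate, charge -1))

Ligands: 1 acetylacetonato (acac, -1), 1 iodo (I, -1), 1 bromo (Br, -1). Ligand charge sum = -3.
With Pd in oxidation state +2, the complex ion is [Pd...]^1−.
Charge balance with potassium (+1) requires 1 complex ion per 1 potassium.

K[Pd(acac)BrI]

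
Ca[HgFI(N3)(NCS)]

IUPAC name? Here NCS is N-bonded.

The 1 calcium counter-ion carries a total charge of +2, so each complex ion is 2−.
Ligand charges: 1×iodo (-1 each), 1×azido (-1 each), 1×fluoro (-1 each), 1×isothiocyanato (-1 each); total -4. So Hg + (-4) = 2−, giving Hg = +2.
Ligands are named alphabetically: azido before fluoro before iodo before isothiocyanato.
The complex ion is anionic, so mercury takes the -ate form mercurate(II).

calcium azidofluoroiodoisothiocyanatomercurate(II)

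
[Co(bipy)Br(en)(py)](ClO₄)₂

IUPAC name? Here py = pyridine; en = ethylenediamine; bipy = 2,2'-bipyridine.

(2,2'-bipyridine)bromo(ethylenediamine)(pyridine)cobalt(III) perchlorate

The 2 perchlorate counter-ions carry a total charge of -2, so each complex ion is 2+.
Ligand charges: 1×pyridine (neutral), 1×ethylenediamine (neutral), 1×2,2'-bipyridine (neutral), 1×bromo (-1 each); total -1. So Co + (-1) = 2+, giving Co = +3.
Ligands are named alphabetically: bipyridine before bromo before ethylenediamine before pyridine.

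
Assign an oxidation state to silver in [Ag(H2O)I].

No counter-ion: the bracketed complex is neutral.
Ligand charges: 1×I = -1; 1×H2O neutral; sum -1.
Ag + (-1) = 0 ⇒ Ag is +1.

+1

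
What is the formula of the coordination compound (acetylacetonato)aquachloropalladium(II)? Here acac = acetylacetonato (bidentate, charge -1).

[Pd(acac)Cl(H2O)]

Ligands: 1 acetylacetonato (acac, -1), 1 aqua (H2O, neutral), 1 chloro (Cl, -1). Ligand charge sum = -2.
With Pd in oxidation state +2, the complex ion is [Pd...].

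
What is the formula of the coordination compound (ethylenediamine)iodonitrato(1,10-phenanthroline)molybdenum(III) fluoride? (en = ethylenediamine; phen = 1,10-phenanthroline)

Ligands: 1 nitrato (NO3, -1), 1 ethylenediamine (en, neutral), 1 1,10-phenanthroline (phen, neutral), 1 iodo (I, -1). Ligand charge sum = -2.
With Mo in oxidation state +3, the complex ion is [Mo...]^1+.
Charge balance with fluoride (-1) requires 1 complex ion per 1 fluoride.

[Mo(en)I(NO3)(phen)]F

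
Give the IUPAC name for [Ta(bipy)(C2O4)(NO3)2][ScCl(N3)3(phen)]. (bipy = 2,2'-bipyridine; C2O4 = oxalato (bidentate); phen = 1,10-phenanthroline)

Scandium is always +3 in its complexes; the anion's ligand charges sum to -4, so the complex anion is 1−.
A 1:1 salt means the cation carries the equal and opposite charge, 1+.
Cation: ligand charges sum to -4; for the ion to be 1+, Ta = +5.

(2,2'-bipyridine)dinitratooxalatotantalum(V) triazidochloro(1,10-phenanthroline)scandate(III)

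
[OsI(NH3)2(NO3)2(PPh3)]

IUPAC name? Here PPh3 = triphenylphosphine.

diammineiododinitrato(triphenylphosphine)osmium(III)

There is no counter-ion, so the complex is neutral overall.
Ligand charges: 2×ammine (neutral), 2×nitrato (-1 each), 1×iodo (-1 each), 1×triphenylphosphine (neutral); total -3. So Os + (-3) = 0, giving Os = +3.
Ligands are named alphabetically: ammine before iodo before nitrato before triphenylphosphine.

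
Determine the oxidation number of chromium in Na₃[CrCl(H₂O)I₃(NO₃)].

3 sodium outside the brackets (+1 each) → the complex ion is 3−.
Ligand charges: 1×H2O neutral; 1×NO3 = -1; 1×Cl = -1; 3×I = -3; sum -5.
Cr + (-5) = 3− ⇒ Cr is +2.

+2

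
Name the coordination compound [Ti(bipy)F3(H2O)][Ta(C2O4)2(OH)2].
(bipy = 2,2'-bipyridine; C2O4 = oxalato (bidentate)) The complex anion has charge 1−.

Both ions are complex: the cation is named first with the plain metal name, the anion second with the -ate form; each ion's ligands are alphabetised independently.
The complex anion is given as 1−; its ligand charges sum to -6, so Ta = +5.
A 1:1 salt means the cation carries the equal and opposite charge, 1+.
Cation: ligand charges sum to -3; for the ion to be 1+, Ti = +4.

aqua(2,2'-bipyridine)trifluorotitanium(IV) dihydroxodioxalatotantalate(V)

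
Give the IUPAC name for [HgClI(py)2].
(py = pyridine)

There is no counter-ion, so the complex is neutral overall.
Ligand charges: 1×chloro (-1 each), 1×iodo (-1 each), 2×pyridine (neutral); total -2. So Hg + (-2) = 0, giving Hg = +2.
Ligands are named alphabetically: chloro before iodo before pyridine.

chloroiodobis(pyridine)mercury(II)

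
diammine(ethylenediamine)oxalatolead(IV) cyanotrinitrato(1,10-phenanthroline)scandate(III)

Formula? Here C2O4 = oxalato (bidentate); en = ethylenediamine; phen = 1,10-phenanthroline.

Cation [Pb…]: ligand charges -2, Pb(IV) ⇒ ion charge 2+.
Anion [Sc…]: ligand charges -4, Sc(III) ⇒ ion charge 1−.
One 2+ cation requires 2 of the 1− anion.

[Pb(C2O4)(en)(NH3)2][Sc(CN)(NO3)3(phen)]2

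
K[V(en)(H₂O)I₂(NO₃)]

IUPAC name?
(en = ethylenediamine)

potassium aqua(ethylenediamine)diiodonitratovanadate(II)

The 1 potassium counter-ion carries a total charge of +1, so each complex ion is 1−.
Ligand charges: 1×ethylenediamine (neutral), 2×iodo (-1 each), 1×nitrato (-1 each), 1×aqua (neutral); total -3. So V + (-3) = 1−, giving V = +2.
The complex ion is anionic, so vanadium takes the -ate form vanadate(II).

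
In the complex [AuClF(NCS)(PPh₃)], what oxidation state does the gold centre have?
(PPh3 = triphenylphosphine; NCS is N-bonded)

No counter-ion: the bracketed complex is neutral.
Ligand charges: 1×F = -1; 1×PPh3 neutral; 1×Cl = -1; 1×NCS = -1; sum -3.
Au + (-3) = 0 ⇒ Au is +3.

+3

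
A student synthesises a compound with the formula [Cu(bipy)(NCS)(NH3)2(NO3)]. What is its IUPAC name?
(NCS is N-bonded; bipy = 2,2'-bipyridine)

diammine(2,2'-bipyridine)isothiocyanatonitratocopper(II)

There is no counter-ion, so the complex is neutral overall.
Ligand charges: 1×isothiocyanato (-1 each), 1×2,2'-bipyridine (neutral), 1×nitrato (-1 each), 2×ammine (neutral); total -2. So Cu + (-2) = 0, giving Cu = +2.
Ligands are named alphabetically: ammine before bipyridine before isothiocyanato before nitrato.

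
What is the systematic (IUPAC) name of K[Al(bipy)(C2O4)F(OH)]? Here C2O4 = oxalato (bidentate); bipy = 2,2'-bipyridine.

The 1 potassium counter-ion carries a total charge of +1, so each complex ion is 1−.
Ligand charges: 1×oxalato (-2 each), 1×2,2'-bipyridine (neutral), 1×hydroxo (-1 each), 1×fluoro (-1 each); total -4. So Al + (-4) = 1−, giving Al = +3.
Ligands are named alphabetically: bipyridine before fluoro before hydroxo before oxalato.
The complex ion is anionic, so aluminium takes the -ate form aluminate(III).

potassium (2,2'-bipyridine)fluorohydroxooxalatoaluminate(III)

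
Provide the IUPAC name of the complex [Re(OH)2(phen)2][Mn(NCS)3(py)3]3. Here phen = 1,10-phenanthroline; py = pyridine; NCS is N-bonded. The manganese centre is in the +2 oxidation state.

dihydroxobis(1,10-phenanthroline)rhenium(V) triisothiocyanatotris(pyridine)manganate(II)

Both ions are complex: the cation is named first with the plain metal name, the anion second with the -ate form; each ion's ligands are alphabetised independently.
Mn is given as +2; the anion's ligand charges sum to -3, so the complex anion is 1−.
With 3 anions per cation, the cation must be 3×1 = 3+.
Cation: ligand charges sum to -2; for the ion to be 3+, Re = +5.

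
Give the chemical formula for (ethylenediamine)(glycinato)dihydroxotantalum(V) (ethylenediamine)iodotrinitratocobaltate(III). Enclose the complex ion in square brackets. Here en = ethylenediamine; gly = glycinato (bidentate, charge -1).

Cation [Ta…]: ligand charges -3, Ta(V) ⇒ ion charge 2+.
Anion [Co…]: ligand charges -4, Co(III) ⇒ ion charge 1−.
One 2+ cation requires 2 of the 1− anion.

[Ta(en)(gly)(OH)2][Co(en)I(NO3)3]2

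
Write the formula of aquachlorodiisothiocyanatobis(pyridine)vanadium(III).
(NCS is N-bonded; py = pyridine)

[VCl(H2O)(NCS)2(py)2]

Ligands: 1 chloro (Cl, -1), 2 isothiocyanato (NCS, -1), 1 aqua (H2O, neutral), 2 pyridine (py, neutral). Ligand charge sum = -3.
With V in oxidation state +3, the complex ion is [V...].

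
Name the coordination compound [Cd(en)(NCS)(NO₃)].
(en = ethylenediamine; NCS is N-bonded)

(ethylenediamine)isothiocyanatonitratocadmium(II)

There is no counter-ion, so the complex is neutral overall.
Ligand charges: 1×nitrato (-1 each), 1×ethylenediamine (neutral), 1×isothiocyanato (-1 each); total -2. So Cd + (-2) = 0, giving Cd = +2.
Ligands are named alphabetically: ethylenediamine before isothiocyanato before nitrato.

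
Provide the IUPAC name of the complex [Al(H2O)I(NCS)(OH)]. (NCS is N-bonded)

aquahydroxoiodoisothiocyanatoaluminium(III)

There is no counter-ion, so the complex is neutral overall.
Ligand charges: 1×isothiocyanato (-1 each), 1×iodo (-1 each), 1×hydroxo (-1 each), 1×aqua (neutral); total -3. So Al + (-3) = 0, giving Al = +3.
Ligands are named alphabetically: aqua before hydroxo before iodo before isothiocyanato.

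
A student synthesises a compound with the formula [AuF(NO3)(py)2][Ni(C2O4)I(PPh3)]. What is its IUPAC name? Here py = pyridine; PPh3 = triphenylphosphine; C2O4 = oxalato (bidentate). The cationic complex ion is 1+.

Both ions are complex: the cation is named first with the plain metal name, the anion second with the -ate form; each ion's ligands are alphabetised independently.
The complex cation is given as 1+; its ligand charges sum to -2, so Au = +3.
A 1:1 salt means the anion carries the equal and opposite charge, 1−.
Anion: ligand charges sum to -3; for the ion to be 1−, Ni = +2.

fluoronitratobis(pyridine)gold(III) iodooxalato(triphenylphosphine)nickelate(II)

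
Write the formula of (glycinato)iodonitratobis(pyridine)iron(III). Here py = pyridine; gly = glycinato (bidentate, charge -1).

Ligands: 1 nitrato (NO3, -1), 1 iodo (I, -1), 2 pyridine (py, neutral), 1 glycinato (gly, -1). Ligand charge sum = -3.
With Fe in oxidation state +3, the complex ion is [Fe...].

[Fe(gly)I(NO3)(py)2]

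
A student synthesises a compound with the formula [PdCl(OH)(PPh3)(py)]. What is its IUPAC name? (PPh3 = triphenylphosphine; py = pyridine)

chlorohydroxo(pyridine)(triphenylphosphine)palladium(II)

There is no counter-ion, so the complex is neutral overall.
Ligand charges: 1×triphenylphosphine (neutral), 1×hydroxo (-1 each), 1×pyridine (neutral), 1×chloro (-1 each); total -2. So Pd + (-2) = 0, giving Pd = +2.
Ligands are named alphabetically: chloro before hydroxo before pyridine before triphenylphosphine.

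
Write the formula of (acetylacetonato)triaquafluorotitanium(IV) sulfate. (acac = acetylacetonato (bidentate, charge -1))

[Ti(acac)F(H2O)3]SO4

Ligands: 3 aqua (H2O, neutral), 1 fluoro (F, -1), 1 acetylacetonato (acac, -1). Ligand charge sum = -2.
With Ti in oxidation state +4, the complex ion is [Ti...]^2+.
Charge balance with sulfate (-2) requires 1 complex ion per 1 sulfate.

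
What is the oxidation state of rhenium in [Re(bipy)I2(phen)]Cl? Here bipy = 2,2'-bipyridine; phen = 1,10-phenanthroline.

+3

1 chloride outside the brackets (-1 each) → the complex ion is 1+.
Ligand charges: 1×bipy neutral; 2×I = -2; 1×phen neutral; sum -2.
Re + (-2) = 1+ ⇒ Re is +3.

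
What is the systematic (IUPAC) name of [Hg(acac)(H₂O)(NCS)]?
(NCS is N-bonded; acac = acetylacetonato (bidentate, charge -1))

(acetylacetonato)aquaisothiocyanatomercury(II)

There is no counter-ion, so the complex is neutral overall.
Ligand charges: 1×isothiocyanato (-1 each), 1×acetylacetonato (-1 each), 1×aqua (neutral); total -2. So Hg + (-2) = 0, giving Hg = +2.
Ligands are named alphabetically: acetylacetonato before aqua before isothiocyanato.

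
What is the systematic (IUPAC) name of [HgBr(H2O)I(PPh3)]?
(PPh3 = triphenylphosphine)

There is no counter-ion, so the complex is neutral overall.
Ligand charges: 1×bromo (-1 each), 1×iodo (-1 each), 1×aqua (neutral), 1×triphenylphosphine (neutral); total -2. So Hg + (-2) = 0, giving Hg = +2.
Ligands are named alphabetically: aqua before bromo before iodo before triphenylphosphine.

aquabromoiodo(triphenylphosphine)mercury(II)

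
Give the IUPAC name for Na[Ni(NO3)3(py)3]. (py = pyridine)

sodium trinitratotris(pyridine)nickelate(II)

The 1 sodium counter-ion carries a total charge of +1, so each complex ion is 1−.
Ligand charges: 3×nitrato (-1 each), 3×pyridine (neutral); total -3. So Ni + (-3) = 1−, giving Ni = +2.
Ligands are named alphabetically: nitrato before pyridine.
The complex ion is anionic, so nickel takes the -ate form nickelate(II).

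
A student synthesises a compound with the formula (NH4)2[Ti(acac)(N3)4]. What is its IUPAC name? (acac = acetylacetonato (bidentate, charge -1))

ammonium (acetylacetonato)tetraazidotitanate(III)

The 2 ammonium counter-ions carry a total charge of +2, so each complex ion is 2−.
Ligand charges: 1×acetylacetonato (-1 each), 4×azido (-1 each); total -5. So Ti + (-5) = 2−, giving Ti = +3.
Ligands are named alphabetically: acetylacetonato before azido.
The complex ion is anionic, so titanium takes the -ate form titanate(III).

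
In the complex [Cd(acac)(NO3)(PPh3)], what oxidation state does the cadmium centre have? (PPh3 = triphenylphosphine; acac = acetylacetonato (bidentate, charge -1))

No counter-ion: the bracketed complex is neutral.
Ligand charges: 1×PPh3 neutral; 1×acac = -1; 1×NO3 = -1; sum -2.
Cd + (-2) = 0 ⇒ Cd is +2.

+2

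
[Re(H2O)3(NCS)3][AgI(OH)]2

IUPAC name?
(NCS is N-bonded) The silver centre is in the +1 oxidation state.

triaquatriisothiocyanatorhenium(V) hydroxoiodoargentate(I)

Ag is given as +1; the anion's ligand charges sum to -2, so the complex anion is 1−.
With 2 anions per cation, the cation must be 2×1 = 2+.
Cation: ligand charges sum to -3; for the ion to be 2+, Re = +5.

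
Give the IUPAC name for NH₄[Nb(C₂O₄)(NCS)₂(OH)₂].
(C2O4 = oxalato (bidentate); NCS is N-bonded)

The 1 ammonium counter-ion carries a total charge of +1, so each complex ion is 1−.
Ligand charges: 2×hydroxo (-1 each), 1×oxalato (-2 each), 2×isothiocyanato (-1 each); total -6. So Nb + (-6) = 1−, giving Nb = +5.
Ligands are named alphabetically: hydroxo before isothiocyanato before oxalato.
The complex ion is anionic, so niobium takes the -ate form niobate(V).

ammonium dihydroxodiisothiocyanatooxalatoniobate(V)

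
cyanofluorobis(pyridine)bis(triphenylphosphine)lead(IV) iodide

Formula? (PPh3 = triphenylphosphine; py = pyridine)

[Pb(CN)F(PPh3)2(py)2]I2

Ligands: 2 triphenylphosphine (PPh3, neutral), 1 fluoro (F, -1), 1 cyano (CN, -1), 2 pyridine (py, neutral). Ligand charge sum = -2.
With Pb in oxidation state +4, the complex ion is [Pb...]^2+.
Charge balance with iodide (-1) requires 1 complex ion per 2 iodide.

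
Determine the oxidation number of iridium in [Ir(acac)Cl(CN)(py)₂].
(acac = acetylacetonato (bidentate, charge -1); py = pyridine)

+3

No counter-ion: the bracketed complex is neutral.
Ligand charges: 1×CN = -1; 1×acac = -1; 1×Cl = -1; 2×py neutral; sum -3.
Ir + (-3) = 0 ⇒ Ir is +3.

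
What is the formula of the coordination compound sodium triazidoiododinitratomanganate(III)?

Ligands: 1 iodo (I, -1), 2 nitrato (NO3, -1), 3 azido (N3, -1). Ligand charge sum = -6.
With Mn in oxidation state +3, the complex ion is [Mn...]^3−.
Charge balance with sodium (+1) requires 1 complex ion per 3 sodium.

Na3[MnI(N3)3(NO3)2]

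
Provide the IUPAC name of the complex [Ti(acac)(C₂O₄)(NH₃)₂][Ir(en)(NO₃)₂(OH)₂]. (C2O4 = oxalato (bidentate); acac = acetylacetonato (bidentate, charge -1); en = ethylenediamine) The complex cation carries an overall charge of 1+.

(acetylacetonato)diammineoxalatotitanium(IV) (ethylenediamine)dihydroxodinitratoiridate(III)

Both ions are complex: the cation is named first with the plain metal name, the anion second with the -ate form; each ion's ligands are alphabetised independently.
The complex cation is given as 1+; its ligand charges sum to -3, so Ti = +4.
A 1:1 salt means the anion carries the equal and opposite charge, 1−.
Anion: ligand charges sum to -4; for the ion to be 1−, Ir = +3.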